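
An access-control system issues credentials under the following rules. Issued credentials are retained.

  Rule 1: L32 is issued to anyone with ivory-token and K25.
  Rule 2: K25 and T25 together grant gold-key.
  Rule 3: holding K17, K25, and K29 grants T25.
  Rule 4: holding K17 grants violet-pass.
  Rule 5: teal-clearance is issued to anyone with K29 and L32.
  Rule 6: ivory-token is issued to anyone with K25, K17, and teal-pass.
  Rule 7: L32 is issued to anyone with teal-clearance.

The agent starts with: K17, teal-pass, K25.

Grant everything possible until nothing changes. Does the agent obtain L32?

Yes

Holding K25, K17, and teal-pass grants ivory-token (Rule 6).
Holding ivory-token and K25 grants L32 (Rule 1).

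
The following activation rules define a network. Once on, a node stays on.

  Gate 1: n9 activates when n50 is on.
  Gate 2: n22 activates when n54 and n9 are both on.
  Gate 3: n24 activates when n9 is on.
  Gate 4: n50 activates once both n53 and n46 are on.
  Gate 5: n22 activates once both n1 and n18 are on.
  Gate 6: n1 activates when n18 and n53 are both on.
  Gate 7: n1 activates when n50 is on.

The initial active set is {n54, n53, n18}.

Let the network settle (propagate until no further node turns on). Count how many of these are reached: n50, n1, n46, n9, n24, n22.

Gate 6: n18 and n53 on → n1 on.
Gate 5: n1 and n18 on → n22 on.
n50 would need n53 and n46 (Gate 4), but n46 never turns on.
n1: reached.
No rule produces n46, and it is not given.
n9 would need n50 (Gate 1), but n50 never turns on.
n24 would need n9 (Gate 3), but n9 never turns on.
n22: reached.
Reached: n1 and n22 — 2 of the 6.

2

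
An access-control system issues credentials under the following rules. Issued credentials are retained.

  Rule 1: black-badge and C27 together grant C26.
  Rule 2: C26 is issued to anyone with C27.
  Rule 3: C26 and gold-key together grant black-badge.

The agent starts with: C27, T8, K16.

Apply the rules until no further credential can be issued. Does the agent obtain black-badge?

black-badge would need C26 and gold-key (Rule 3), but gold-key is never granted.

No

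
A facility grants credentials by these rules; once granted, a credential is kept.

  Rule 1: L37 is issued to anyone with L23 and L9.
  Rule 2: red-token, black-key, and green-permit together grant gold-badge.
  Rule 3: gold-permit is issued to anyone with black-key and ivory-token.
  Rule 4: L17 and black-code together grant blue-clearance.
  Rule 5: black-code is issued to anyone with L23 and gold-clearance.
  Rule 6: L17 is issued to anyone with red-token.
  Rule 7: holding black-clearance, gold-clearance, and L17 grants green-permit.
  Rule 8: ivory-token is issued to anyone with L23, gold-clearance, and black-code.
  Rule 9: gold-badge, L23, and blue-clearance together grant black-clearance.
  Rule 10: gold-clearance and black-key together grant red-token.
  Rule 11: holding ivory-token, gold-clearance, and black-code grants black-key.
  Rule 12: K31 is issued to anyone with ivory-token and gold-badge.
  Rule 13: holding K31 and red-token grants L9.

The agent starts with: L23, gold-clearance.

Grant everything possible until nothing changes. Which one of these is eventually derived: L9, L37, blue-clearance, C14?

Holding L23 and gold-clearance grants black-code (Rule 5).
Holding L23, gold-clearance, and black-code grants ivory-token (Rule 8).
Holding ivory-token, gold-clearance, and black-code grants black-key (Rule 11).
Holding gold-clearance and black-key grants red-token (Rule 10).
Holding red-token grants L17 (Rule 6).
Holding L17 and black-code grants blue-clearance (Rule 4).
No rule produces C14, and it is not given. L9 would need K31 and red-token (Rule 13), but K31 is never granted. L37 would need L23 and L9 (Rule 1), but L9 is never granted.

blue-clearance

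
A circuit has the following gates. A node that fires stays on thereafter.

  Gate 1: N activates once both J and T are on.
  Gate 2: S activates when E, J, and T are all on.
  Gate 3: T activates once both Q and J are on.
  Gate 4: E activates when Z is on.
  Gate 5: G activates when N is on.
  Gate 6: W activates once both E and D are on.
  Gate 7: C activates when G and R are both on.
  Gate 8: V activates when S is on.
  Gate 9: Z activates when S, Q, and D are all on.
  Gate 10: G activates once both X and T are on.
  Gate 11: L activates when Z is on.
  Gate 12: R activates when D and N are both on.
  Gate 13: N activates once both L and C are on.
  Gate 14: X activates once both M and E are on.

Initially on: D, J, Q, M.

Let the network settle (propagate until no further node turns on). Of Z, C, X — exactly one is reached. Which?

C

Gate 3: Q and J on → T on.
J and T are on, so N activates (Gate 1).
D and N are on, so R activates (Gate 12).
N is on, so G activates (Gate 5).
G and R are on, so C activates (Gate 7).
Z would need S, Q, and D (Gate 9), but S never turns on. X would need M and E (Gate 14), but E never turns on.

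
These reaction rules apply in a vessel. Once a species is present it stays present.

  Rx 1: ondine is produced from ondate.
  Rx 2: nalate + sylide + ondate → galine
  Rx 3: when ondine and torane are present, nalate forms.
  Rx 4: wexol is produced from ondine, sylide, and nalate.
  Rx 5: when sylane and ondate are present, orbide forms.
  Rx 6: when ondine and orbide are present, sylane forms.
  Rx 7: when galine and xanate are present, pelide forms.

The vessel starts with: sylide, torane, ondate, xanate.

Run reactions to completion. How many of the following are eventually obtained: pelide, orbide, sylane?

1

ondate present → ondine forms (Rx 1).
ondine and torane present → nalate forms (Rx 3).
nalate, sylide, and ondate present → galine forms (Rx 2).
galine and xanate present → pelide forms (Rx 7).
pelide: reached.
orbide would need sylane and ondate (Rx 5), but sylane never forms.
sylane would need ondine and orbide (Rx 6), but orbide never forms.
Reached: pelide — 1 of the 3.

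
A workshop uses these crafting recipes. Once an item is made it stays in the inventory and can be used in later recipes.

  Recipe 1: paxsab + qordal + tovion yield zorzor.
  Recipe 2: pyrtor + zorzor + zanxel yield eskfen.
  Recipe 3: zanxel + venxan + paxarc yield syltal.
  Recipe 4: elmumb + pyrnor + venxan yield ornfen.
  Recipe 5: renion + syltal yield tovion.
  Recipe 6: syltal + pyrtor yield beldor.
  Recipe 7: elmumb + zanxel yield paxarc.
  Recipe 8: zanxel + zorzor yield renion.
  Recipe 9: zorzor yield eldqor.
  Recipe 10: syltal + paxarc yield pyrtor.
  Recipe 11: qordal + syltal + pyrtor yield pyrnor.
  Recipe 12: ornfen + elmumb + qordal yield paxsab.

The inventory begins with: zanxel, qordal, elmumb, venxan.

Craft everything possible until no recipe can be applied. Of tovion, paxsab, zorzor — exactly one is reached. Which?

paxsab

elmumb + zanxel → paxarc (Recipe 7).
Using Recipe 3, zanxel, venxan, and paxarc make syltal.
syltal + paxarc → pyrtor (Recipe 10).
qordal + syltal + pyrtor → pyrnor (Recipe 11).
elmumb + pyrnor + venxan → ornfen (Recipe 4).
ornfen + elmumb + qordal → paxsab (Recipe 12).
zorzor would need paxsab, qordal, and tovion (Recipe 1), but tovion is never obtained. tovion would need renion and syltal (Recipe 5), but renion is never obtained.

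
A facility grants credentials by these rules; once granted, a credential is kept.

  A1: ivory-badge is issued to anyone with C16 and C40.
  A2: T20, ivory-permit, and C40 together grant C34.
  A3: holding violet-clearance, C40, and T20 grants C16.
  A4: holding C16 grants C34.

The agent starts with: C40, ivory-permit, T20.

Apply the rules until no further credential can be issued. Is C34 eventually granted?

Yes

Holding T20, ivory-permit, and C40 grants C34 (A2).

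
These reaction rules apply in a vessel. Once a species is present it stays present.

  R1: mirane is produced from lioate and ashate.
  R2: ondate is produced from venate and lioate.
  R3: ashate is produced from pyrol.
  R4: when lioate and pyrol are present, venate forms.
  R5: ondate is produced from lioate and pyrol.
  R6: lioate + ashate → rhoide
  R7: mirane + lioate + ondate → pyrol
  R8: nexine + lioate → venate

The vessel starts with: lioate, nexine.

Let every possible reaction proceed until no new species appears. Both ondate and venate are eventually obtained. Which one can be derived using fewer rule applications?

venate

venate: nexine and lioate present → venate forms (R8). [1 rule application]
ondate: nexine and lioate present → venate forms (R8). venate and lioate present → ondate forms (R2). [2 rule applications]
venate needs fewer.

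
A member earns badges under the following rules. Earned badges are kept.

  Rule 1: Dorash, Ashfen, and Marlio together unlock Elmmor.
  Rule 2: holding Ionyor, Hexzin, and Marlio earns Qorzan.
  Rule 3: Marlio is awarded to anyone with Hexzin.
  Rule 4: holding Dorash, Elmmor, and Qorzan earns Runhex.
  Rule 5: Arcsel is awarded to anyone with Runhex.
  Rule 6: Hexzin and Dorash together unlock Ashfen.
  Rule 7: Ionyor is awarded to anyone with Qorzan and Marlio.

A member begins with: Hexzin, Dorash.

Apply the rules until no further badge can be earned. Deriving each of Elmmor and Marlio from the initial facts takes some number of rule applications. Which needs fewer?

Marlio

Marlio: With Hexzin, Marlio is earned (Rule 3). [1 rule application]
Elmmor: With Hexzin, Marlio is earned (Rule 3). With Hexzin and Dorash, Ashfen is earned (Rule 6). With Dorash, Ashfen, and Marlio, Elmmor is earned (Rule 1). [3 rule applications]
Marlio needs fewer.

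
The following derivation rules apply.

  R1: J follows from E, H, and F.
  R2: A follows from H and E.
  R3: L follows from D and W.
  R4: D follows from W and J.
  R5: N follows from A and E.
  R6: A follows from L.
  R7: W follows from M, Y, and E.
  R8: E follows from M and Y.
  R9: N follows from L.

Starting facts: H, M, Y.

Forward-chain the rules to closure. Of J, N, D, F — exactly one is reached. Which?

From M and Y, R8 gives E.
From H and E, R2 gives A.
From A and E, R5 gives N.
D would need W and J (R4), but J is never established. J would need E, H, and F (R1), but F is never established. No rule produces F, and it is not given.

N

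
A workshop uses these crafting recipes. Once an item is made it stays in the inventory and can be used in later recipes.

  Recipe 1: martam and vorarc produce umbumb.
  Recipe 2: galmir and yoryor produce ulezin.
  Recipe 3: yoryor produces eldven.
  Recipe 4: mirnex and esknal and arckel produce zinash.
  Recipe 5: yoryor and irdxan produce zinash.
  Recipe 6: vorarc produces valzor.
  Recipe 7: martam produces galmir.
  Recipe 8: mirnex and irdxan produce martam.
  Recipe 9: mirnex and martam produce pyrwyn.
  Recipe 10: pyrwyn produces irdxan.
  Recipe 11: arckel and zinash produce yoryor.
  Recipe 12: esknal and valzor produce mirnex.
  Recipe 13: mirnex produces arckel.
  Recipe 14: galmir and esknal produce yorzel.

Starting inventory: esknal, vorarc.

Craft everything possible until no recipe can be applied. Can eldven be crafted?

Yes

vorarc → valzor (Recipe 6).
esknal and valzor → mirnex (Recipe 12).
Using Recipe 13, mirnex makes arckel.
mirnex and esknal and arckel → zinash (Recipe 4).
Using Recipe 11, arckel and zinash make yoryor.
Using Recipe 3, yoryor makes eldven.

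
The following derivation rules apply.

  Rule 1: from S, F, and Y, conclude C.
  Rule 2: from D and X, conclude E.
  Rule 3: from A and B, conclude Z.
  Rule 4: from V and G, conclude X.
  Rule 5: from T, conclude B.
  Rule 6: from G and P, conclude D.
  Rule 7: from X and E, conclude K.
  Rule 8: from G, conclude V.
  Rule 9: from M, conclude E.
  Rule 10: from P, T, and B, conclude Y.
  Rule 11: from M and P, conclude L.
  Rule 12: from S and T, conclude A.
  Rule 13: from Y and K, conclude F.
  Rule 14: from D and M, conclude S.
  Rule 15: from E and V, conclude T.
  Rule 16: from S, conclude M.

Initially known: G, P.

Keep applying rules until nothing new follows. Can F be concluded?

G holds, so V follows (Rule 8).
G and P hold, so D follows (Rule 6).
V and G hold, so X follows (Rule 4).
D and X hold, so E follows (Rule 2).
X and E hold, so K follows (Rule 7).
E and V hold, so T follows (Rule 15).
From T, Rule 5 gives B.
P, T, and B hold, so Y follows (Rule 10).
Y and K hold, so F follows (Rule 13).

Yes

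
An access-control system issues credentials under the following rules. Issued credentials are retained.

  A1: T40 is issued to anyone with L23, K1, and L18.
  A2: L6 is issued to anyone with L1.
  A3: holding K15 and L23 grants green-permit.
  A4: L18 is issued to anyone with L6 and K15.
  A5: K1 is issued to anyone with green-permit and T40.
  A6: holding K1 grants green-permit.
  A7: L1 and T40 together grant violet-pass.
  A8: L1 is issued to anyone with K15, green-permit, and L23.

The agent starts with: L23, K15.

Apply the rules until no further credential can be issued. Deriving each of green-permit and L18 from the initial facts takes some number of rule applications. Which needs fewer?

green-permit

green-permit: Holding K15 and L23 grants green-permit (A3). [1 rule application]
L18: Holding K15 and L23 grants green-permit (A3). Holding K15, green-permit, and L23 grants L1 (A8). Holding L1 grants L6 (A2). Holding L6 and K15 grants L18 (A4). [4 rule applications]
green-permit needs fewer.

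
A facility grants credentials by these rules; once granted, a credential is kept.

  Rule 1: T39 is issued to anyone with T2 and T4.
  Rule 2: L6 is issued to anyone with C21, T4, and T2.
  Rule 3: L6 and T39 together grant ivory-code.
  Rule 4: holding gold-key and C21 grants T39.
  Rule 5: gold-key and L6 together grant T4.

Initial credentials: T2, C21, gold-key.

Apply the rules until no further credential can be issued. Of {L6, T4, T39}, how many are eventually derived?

1

Holding gold-key and C21 grants T39 (Rule 4).
L6 would need C21, T4, and T2 (Rule 2), but T4 is never granted.
T4 would need gold-key and L6 (Rule 5), but L6 is never granted.
T39: reached.
Reached: T39 — 1 of the 3.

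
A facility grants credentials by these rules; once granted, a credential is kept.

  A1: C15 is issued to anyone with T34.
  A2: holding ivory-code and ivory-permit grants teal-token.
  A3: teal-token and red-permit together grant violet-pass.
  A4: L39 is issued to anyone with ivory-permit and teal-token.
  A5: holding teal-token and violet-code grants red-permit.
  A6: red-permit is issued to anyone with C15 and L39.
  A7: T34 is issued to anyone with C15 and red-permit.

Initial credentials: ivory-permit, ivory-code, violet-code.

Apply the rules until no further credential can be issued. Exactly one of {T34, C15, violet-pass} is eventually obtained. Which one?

Holding ivory-code and ivory-permit grants teal-token (A2).
Holding teal-token and violet-code grants red-permit (A5).
Holding teal-token and red-permit grants violet-pass (A3).
T34 would need C15 and red-permit (A7), but C15 is never granted. C15 would need T34 (A1), but T34 is never granted.

violet-pass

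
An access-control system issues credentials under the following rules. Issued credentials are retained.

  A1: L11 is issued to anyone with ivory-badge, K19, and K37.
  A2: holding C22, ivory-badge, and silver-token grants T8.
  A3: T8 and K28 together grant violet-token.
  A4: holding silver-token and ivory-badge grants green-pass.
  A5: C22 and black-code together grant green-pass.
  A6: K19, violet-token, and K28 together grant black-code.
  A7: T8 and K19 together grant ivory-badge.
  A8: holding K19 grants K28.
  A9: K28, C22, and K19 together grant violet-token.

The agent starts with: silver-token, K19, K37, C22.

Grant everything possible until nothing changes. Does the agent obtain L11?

No

L11 would need ivory-badge, K19, and K37 (A1), but ivory-badge is never granted.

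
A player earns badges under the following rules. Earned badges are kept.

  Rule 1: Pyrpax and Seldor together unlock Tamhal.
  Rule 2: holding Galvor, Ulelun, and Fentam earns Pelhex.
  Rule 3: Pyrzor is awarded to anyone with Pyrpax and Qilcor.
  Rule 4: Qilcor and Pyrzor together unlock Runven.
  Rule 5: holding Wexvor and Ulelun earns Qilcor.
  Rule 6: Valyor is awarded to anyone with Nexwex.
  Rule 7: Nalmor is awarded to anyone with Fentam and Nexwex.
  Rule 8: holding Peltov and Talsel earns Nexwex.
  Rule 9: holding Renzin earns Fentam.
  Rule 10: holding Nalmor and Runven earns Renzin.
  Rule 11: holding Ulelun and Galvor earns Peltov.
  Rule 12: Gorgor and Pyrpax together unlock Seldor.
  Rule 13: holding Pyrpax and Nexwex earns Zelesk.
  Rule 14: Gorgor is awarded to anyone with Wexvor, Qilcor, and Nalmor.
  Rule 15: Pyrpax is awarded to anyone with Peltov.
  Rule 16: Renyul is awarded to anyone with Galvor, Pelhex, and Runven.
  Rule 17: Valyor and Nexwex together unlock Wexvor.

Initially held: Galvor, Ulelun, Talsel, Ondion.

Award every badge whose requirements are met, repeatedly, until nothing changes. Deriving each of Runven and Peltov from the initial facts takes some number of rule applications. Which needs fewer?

Peltov: With Ulelun and Galvor, Peltov is earned (Rule 11). [1 rule application]
Runven: With Ulelun and Galvor, Peltov is earned (Rule 11). With Peltov and Talsel, Nexwex is earned (Rule 8). With Peltov, Pyrpax is earned (Rule 15). With Nexwex, Valyor is earned (Rule 6). With Valyor and Nexwex, Wexvor is earned (Rule 17). With Wexvor and Ulelun, Qilcor is earned (Rule 5). With Pyrpax and Qilcor, Pyrzor is earned (Rule 3). With Qilcor and Pyrzor, Runven is earned (Rule 4). [8 rule applications]
Peltov needs fewer.

Peltov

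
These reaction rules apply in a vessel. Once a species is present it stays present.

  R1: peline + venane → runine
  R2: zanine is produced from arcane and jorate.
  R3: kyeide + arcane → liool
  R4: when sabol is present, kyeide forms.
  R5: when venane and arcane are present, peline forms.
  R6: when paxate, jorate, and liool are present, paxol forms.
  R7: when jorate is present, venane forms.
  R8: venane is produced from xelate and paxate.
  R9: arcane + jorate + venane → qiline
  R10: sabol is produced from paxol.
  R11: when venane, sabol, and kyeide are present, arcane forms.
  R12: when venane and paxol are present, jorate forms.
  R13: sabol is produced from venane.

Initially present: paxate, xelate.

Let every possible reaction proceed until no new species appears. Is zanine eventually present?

No

zanine would need arcane and jorate (R2), but jorate never forms.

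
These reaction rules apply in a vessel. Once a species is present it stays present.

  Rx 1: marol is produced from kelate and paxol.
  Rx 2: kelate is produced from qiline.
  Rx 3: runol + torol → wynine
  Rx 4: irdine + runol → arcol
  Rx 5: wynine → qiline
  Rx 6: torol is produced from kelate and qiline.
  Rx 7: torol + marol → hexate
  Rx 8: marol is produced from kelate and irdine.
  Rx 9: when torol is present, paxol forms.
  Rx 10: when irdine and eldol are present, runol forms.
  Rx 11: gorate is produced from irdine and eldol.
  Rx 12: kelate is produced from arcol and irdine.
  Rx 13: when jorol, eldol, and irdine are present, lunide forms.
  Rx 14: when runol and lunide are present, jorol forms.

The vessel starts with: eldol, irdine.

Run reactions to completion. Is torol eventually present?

torol would need kelate and qiline (Rx 6), but qiline never forms.

No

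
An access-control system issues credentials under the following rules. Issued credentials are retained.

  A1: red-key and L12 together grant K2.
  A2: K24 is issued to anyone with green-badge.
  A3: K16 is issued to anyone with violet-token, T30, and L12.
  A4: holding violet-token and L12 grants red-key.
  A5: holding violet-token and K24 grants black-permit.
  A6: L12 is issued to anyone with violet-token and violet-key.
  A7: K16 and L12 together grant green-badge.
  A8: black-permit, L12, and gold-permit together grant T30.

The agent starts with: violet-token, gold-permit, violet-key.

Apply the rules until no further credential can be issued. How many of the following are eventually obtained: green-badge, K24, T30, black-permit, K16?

green-badge would need K16 and L12 (A7), but K16 is never granted.
K24 would need green-badge (A2), but green-badge is never granted.
T30 would need black-permit, L12, and gold-permit (A8), but black-permit is never granted.
black-permit would need violet-token and K24 (A5), but K24 is never granted.
K16 would need violet-token, T30, and L12 (A3), but T30 is never granted.
None of the 5 are reached.

0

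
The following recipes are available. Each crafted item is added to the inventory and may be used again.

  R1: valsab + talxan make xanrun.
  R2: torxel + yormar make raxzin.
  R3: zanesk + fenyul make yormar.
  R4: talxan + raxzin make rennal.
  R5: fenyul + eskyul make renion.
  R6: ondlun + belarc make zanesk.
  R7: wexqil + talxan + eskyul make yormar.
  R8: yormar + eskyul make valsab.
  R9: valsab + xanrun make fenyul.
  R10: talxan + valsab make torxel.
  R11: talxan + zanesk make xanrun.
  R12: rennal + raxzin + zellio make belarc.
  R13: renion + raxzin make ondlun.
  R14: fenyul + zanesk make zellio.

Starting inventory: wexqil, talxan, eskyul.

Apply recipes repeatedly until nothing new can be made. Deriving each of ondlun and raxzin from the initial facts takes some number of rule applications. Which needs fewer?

raxzin

raxzin: Using R7, wexqil, talxan, and eskyul make yormar. yormar + eskyul → valsab (R8). talxan + valsab → torxel (R10). torxel + yormar → raxzin (R2). [4 rule applications]
ondlun: Using R7, wexqil, talxan, and eskyul make yormar. Using R8, yormar and eskyul make valsab. valsab + talxan → xanrun (R1). talxan + valsab → torxel (R10). valsab + xanrun → fenyul (R9). Using R2, torxel and yormar make raxzin. Using R5, fenyul and eskyul make renion. Using R13, renion and raxzin make ondlun. [8 rule applications]
raxzin needs fewer.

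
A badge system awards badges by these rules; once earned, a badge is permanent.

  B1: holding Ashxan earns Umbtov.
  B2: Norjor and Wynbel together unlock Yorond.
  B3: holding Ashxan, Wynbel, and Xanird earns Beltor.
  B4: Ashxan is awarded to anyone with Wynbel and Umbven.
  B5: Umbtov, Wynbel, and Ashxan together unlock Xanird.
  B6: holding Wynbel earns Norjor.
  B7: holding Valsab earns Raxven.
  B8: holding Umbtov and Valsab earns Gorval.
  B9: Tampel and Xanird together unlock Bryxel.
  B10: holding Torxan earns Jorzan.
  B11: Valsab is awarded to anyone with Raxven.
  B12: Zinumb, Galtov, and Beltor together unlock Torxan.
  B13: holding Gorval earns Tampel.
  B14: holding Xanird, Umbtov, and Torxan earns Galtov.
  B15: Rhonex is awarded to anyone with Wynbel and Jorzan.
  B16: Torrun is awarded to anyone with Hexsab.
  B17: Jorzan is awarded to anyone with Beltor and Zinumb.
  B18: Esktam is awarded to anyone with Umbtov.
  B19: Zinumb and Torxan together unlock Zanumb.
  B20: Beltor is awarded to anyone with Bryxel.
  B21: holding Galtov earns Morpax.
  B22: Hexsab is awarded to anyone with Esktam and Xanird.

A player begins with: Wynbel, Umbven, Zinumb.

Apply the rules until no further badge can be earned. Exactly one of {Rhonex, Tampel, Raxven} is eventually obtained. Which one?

Rhonex

With Wynbel and Umbven, Ashxan is earned (B4).
With Ashxan, Umbtov is earned (B1).
With Umbtov, Wynbel, and Ashxan, Xanird is earned (B5).
With Ashxan, Wynbel, and Xanird, Beltor is earned (B3).
With Beltor and Zinumb, Jorzan is earned (B17).
With Wynbel and Jorzan, Rhonex is earned (B15).
Raxven would need Valsab (B7), but Valsab is never earned. Tampel would need Gorval (B13), but Gorval is never earned.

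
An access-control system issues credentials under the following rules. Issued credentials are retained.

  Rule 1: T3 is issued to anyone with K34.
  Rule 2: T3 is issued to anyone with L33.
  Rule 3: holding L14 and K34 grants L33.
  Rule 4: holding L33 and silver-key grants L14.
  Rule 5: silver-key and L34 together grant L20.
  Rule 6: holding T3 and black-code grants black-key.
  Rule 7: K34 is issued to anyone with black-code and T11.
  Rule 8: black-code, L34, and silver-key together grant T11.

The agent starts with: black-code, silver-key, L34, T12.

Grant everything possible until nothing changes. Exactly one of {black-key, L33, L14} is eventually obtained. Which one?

black-key

Holding black-code, L34, and silver-key grants T11 (Rule 8).
Holding black-code and T11 grants K34 (Rule 7).
Holding K34 grants T3 (Rule 1).
Holding T3 and black-code grants black-key (Rule 6).
L33 would need L14 and K34 (Rule 3), but L14 is never granted. L14 would need L33 and silver-key (Rule 4), but L33 is never granted.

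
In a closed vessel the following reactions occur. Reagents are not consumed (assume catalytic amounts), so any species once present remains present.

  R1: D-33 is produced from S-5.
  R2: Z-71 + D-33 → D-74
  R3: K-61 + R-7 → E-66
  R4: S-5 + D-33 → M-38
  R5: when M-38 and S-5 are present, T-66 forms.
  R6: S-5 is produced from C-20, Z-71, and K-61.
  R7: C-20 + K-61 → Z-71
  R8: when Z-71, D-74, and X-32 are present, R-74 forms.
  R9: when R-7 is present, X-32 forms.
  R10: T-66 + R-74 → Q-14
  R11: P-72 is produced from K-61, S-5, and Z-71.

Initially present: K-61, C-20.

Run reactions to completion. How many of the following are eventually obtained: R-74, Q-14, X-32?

0

R-74 would need Z-71, D-74, and X-32 (R8), but X-32 never forms.
Q-14 would need T-66 and R-74 (R10), but R-74 never forms.
X-32 would need R-7 (R9), but R-7 never forms.
None of the 3 are reached.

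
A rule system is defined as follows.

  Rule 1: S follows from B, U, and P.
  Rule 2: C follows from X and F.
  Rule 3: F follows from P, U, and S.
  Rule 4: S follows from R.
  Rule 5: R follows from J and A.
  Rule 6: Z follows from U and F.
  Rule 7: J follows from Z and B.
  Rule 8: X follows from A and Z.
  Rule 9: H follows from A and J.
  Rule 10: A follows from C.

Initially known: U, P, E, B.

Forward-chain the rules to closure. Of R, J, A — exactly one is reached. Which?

B, U, and P hold, so S follows (Rule 1).
P, U, and S hold, so F follows (Rule 3).
From U and F, Rule 6 gives Z.
Z and B hold, so J follows (Rule 7).
A would need C (Rule 10), but C is never established. R would need J and A (Rule 5), but A is never established.

J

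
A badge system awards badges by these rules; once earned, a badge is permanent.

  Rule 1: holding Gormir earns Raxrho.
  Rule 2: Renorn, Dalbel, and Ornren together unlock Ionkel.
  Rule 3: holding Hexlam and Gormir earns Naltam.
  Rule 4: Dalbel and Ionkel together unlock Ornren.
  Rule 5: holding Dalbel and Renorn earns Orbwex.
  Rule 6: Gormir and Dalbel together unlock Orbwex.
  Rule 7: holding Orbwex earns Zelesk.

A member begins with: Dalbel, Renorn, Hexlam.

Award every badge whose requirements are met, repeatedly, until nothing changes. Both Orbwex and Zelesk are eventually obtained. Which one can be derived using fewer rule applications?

Orbwex: With Dalbel and Renorn, Orbwex is earned (Rule 5). [1 rule application]
Zelesk: With Dalbel and Renorn, Orbwex is earned (Rule 5). With Orbwex, Zelesk is earned (Rule 7). [2 rule applications]
Orbwex needs fewer.

Orbwex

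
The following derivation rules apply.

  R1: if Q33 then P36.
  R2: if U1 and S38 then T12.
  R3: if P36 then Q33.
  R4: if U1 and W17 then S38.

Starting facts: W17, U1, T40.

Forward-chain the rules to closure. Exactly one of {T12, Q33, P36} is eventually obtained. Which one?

From U1 and W17, R4 gives S38.
U1 and S38 hold, so T12 follows (R2).
P36 would need Q33 (R1), but Q33 is never established. Q33 would need P36 (R3), but P36 is never established.

T12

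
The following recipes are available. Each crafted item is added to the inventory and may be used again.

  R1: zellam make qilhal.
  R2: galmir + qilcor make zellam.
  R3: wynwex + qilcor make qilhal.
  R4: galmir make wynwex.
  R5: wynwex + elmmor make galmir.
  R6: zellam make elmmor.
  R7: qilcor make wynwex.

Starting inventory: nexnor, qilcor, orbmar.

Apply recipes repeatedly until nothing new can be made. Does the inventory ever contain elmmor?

No

elmmor would need zellam (R6), but zellam is never obtained.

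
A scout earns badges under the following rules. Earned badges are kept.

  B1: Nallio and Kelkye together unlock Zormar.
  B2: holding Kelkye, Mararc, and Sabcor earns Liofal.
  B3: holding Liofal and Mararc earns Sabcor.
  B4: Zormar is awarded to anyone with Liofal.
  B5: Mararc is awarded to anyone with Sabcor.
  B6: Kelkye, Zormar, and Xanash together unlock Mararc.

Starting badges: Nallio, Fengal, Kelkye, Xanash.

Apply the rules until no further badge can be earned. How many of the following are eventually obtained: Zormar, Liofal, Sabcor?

With Nallio and Kelkye, Zormar is earned (B1).
Zormar: reached.
Liofal would need Kelkye, Mararc, and Sabcor (B2), but Sabcor is never earned.
Sabcor would need Liofal and Mararc (B3), but Liofal is never earned.
Reached: Zormar — 1 of the 3.

1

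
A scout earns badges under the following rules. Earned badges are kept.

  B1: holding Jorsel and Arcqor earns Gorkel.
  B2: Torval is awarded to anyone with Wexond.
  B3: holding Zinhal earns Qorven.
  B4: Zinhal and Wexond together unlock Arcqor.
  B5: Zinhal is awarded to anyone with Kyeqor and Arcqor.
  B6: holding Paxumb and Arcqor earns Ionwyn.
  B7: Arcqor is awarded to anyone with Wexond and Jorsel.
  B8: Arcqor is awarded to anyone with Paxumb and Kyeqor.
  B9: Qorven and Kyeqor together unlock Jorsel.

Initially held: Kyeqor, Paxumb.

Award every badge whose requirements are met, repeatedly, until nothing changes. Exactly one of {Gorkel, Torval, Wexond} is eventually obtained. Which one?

With Paxumb and Kyeqor, Arcqor is earned (B8).
With Kyeqor and Arcqor, Zinhal is earned (B5).
With Zinhal, Qorven is earned (B3).
With Qorven and Kyeqor, Jorsel is earned (B9).
With Jorsel and Arcqor, Gorkel is earned (B1).
No rule produces Wexond, and it is not given. Torval would need Wexond (B2), but Wexond is never earned.

Gorkel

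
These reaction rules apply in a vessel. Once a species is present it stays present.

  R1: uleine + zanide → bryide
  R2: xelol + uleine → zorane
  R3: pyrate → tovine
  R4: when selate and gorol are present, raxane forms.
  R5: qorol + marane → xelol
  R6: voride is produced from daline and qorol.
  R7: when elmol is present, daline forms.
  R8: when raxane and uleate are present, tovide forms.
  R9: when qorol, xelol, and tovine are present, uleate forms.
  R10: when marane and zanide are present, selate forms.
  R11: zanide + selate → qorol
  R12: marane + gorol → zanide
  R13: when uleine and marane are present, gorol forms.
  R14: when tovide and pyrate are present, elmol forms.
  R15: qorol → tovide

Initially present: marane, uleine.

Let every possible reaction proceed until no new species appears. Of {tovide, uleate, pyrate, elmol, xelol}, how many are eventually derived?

uleine and marane present → gorol forms (R13).
marane and gorol present → zanide forms (R12).
marane and zanide present → selate forms (R10).
zanide and selate present → qorol forms (R11).
qorol and marane present → xelol forms (R5).
qorol present → tovide forms (R15).
tovide: reached.
uleate would need qorol, xelol, and tovine (R9), but tovine never forms.
No rule produces pyrate, and it is not given.
elmol would need tovide and pyrate (R14), but pyrate never forms.
xelol: reached.
Reached: tovide and xelol — 2 of the 5.

2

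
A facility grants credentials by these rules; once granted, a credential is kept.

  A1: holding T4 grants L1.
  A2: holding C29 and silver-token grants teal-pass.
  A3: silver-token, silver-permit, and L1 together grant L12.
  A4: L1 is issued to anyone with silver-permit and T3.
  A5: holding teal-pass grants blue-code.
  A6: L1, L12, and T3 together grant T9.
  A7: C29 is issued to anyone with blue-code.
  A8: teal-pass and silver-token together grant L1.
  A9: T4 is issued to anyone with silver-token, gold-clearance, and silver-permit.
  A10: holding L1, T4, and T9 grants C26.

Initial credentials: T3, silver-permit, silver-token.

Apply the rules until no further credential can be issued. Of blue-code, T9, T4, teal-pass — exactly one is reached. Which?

Holding silver-permit and T3 grants L1 (A4).
Holding silver-token, silver-permit, and L1 grants L12 (A3).
Holding L1, L12, and T3 grants T9 (A6).
blue-code would need teal-pass (A5), but teal-pass is never granted. teal-pass would need C29 and silver-token (A2), but C29 is never granted. T4 would need silver-token, gold-clearance, and silver-permit (A9), but gold-clearance is never granted.

T9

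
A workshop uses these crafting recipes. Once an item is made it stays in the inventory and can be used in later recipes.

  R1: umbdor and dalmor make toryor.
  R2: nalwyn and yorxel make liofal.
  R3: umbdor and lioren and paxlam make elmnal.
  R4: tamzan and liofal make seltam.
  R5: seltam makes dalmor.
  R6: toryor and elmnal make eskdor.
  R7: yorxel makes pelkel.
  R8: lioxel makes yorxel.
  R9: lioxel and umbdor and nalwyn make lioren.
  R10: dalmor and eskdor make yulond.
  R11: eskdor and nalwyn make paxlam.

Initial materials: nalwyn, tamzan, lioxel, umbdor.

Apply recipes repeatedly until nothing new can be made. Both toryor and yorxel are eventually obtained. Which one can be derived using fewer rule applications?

yorxel

yorxel: lioxel → yorxel (R8). [1 rule application]
toryor: Using R8, lioxel makes yorxel. Using R2, nalwyn and yorxel make liofal. tamzan and liofal → seltam (R4). Using R5, seltam makes dalmor. Using R1, umbdor and dalmor make toryor. [5 rule applications]
yorxel needs fewer.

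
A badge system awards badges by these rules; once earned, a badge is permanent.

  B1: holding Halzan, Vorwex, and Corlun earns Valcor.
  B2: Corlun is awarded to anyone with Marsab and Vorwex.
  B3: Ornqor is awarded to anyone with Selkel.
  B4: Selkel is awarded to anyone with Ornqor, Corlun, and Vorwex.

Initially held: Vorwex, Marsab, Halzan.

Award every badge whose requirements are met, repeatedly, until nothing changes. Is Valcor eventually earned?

Yes

With Marsab and Vorwex, Corlun is earned (B2).
With Halzan, Vorwex, and Corlun, Valcor is earned (B1).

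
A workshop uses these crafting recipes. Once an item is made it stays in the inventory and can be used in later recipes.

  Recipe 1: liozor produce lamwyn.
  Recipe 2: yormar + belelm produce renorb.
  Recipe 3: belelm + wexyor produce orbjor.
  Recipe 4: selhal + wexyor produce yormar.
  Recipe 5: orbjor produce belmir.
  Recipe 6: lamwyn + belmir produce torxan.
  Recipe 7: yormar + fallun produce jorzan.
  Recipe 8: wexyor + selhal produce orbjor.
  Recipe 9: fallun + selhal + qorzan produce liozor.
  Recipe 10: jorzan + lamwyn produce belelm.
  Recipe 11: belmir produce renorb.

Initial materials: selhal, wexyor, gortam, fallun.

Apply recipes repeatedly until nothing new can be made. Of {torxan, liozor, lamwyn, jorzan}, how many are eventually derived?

selhal + wexyor → yormar (Recipe 4).
yormar + fallun → jorzan (Recipe 7).
torxan would need lamwyn and belmir (Recipe 6), but lamwyn is never obtained.
liozor would need fallun, selhal, and qorzan (Recipe 9), but qorzan is never obtained.
lamwyn would need liozor (Recipe 1), but liozor is never obtained.
jorzan: reached.
Reached: jorzan — 1 of the 4.

1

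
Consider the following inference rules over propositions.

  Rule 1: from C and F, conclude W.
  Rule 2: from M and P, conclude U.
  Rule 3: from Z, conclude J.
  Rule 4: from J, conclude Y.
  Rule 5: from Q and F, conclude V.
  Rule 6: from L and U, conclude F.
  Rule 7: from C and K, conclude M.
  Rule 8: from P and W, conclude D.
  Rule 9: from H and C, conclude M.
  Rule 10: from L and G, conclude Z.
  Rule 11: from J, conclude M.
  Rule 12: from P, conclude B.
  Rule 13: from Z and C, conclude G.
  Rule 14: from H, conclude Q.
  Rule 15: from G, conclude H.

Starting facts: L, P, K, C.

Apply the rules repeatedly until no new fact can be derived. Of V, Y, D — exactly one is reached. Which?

D

C and K hold, so M follows (Rule 7).
From M and P, Rule 2 gives U.
From L and U, Rule 6 gives F.
C and F hold, so W follows (Rule 1).
P and W hold, so D follows (Rule 8).
Y would need J (Rule 4), but J is never established. V would need Q and F (Rule 5), but Q is never established.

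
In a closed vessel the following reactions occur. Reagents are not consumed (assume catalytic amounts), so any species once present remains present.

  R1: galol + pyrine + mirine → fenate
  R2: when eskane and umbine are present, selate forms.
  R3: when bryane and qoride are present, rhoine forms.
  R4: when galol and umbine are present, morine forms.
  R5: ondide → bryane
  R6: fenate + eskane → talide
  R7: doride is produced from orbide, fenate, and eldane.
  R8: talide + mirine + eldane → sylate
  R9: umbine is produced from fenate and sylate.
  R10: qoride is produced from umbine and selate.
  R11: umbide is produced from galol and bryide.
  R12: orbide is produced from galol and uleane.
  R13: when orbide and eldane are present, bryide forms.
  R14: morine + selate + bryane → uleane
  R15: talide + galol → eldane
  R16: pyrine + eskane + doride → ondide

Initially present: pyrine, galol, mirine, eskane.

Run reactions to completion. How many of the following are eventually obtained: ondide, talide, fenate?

2

galol, pyrine, and mirine present → fenate forms (R1).
fenate and eskane present → talide forms (R6).
ondide would need pyrine, eskane, and doride (R16), but doride never forms.
talide: reached.
fenate: reached.
Reached: talide and fenate — 2 of the 3.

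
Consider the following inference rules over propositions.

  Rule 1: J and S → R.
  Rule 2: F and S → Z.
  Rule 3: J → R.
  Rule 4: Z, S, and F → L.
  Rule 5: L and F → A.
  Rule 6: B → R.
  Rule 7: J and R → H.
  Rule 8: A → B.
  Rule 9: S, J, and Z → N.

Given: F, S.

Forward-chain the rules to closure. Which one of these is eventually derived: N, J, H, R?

R

From F and S, Rule 2 gives Z.
Z, S, and F hold, so L follows (Rule 4).
L and F hold, so A follows (Rule 5).
A holds, so B follows (Rule 8).
From B, Rule 6 gives R.
No rule produces J, and it is not given. N would need S, J, and Z (Rule 9), but J is never established. H would need J and R (Rule 7), but J is never established.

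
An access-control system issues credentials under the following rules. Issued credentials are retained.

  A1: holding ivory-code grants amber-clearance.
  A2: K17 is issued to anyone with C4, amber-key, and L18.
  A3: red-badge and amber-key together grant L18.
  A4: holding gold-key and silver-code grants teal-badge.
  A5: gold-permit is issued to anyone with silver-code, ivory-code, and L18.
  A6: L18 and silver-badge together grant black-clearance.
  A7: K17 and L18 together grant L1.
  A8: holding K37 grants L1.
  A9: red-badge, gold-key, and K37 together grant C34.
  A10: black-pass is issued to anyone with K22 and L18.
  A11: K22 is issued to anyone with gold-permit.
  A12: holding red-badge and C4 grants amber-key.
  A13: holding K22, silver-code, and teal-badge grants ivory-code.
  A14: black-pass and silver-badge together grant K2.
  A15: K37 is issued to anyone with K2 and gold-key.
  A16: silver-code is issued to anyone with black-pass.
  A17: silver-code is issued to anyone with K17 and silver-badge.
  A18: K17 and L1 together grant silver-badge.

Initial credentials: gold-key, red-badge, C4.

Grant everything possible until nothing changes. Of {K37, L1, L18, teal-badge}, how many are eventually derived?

Holding red-badge and C4 grants amber-key (A12).
Holding red-badge and amber-key grants L18 (A3).
Holding C4, amber-key, and L18 grants K17 (A2).
Holding K17 and L18 grants L1 (A7).
Holding K17 and L1 grants silver-badge (A18).
Holding K17 and silver-badge grants silver-code (A17).
Holding gold-key and silver-code grants teal-badge (A4).
K37 would need K2 and gold-key (A15), but K2 is never granted.
L1: reached.
L18: reached.
teal-badge: reached.
Reached: L1, L18, and teal-badge — 3 of the 4.

3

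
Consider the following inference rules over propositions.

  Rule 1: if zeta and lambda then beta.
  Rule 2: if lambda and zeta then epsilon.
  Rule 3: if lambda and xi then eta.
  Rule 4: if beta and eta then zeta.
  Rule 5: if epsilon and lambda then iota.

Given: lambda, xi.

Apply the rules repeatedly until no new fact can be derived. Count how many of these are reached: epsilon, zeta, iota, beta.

0

epsilon would need lambda and zeta (Rule 2), but zeta is never established.
zeta would need beta and eta (Rule 4), but beta is never established.
iota would need epsilon and lambda (Rule 5), but epsilon is never established.
beta would need zeta and lambda (Rule 1), but zeta is never established.
None of the 4 are reached.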